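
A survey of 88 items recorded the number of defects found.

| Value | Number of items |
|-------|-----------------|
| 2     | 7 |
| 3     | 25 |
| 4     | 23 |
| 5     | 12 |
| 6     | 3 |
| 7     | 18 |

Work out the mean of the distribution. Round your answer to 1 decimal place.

4.4

Values: 2, 3, 4, 5, 6, 7
Σfx = 7×2 + 25×3 + 23×4 + 12×5 + 3×6 + 18×7 = 385
n = Σf = 88
Mean = 385 / 88 = 4.3750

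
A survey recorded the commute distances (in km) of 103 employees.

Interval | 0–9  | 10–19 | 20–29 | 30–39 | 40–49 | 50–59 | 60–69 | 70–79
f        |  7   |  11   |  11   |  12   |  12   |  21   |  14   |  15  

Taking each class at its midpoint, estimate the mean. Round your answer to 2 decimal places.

44.40

Midpoints: 4.5, 14.5, 24.5, 34.5, 44.5, 54.5, 64.5, 74.5
Σfm = 7×4.5 + 11×14.5 + 11×24.5 + 12×34.5 + 12×44.5 + 21×54.5 + 14×64.5 + 15×74.5 = 4573.5
n = Σf = 103
Mean = 4573.5 / 103 = 44.4029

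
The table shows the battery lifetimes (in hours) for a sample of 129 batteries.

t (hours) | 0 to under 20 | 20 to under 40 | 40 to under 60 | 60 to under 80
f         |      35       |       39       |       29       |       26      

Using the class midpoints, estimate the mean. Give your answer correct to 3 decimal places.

37.132

Midpoints: 10, 30, 50, 70
Σfm = 35×10 + 39×30 + 29×50 + 26×70 = 4790
n = Σf = 129
Mean = 4790 / 129 = 37.1318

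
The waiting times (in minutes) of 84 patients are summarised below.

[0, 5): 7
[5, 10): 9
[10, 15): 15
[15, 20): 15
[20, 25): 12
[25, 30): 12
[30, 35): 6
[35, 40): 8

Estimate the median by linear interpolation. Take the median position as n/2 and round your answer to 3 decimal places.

Cumulative frequencies: 7, 16, 31, 46, 58, 70, 76, 84
n = 84; position = n/2 = 42.
This falls in the class [15, 20): L = 15, F = 31, f = 15, h = 5.
Median ≈ 15 + ((42 − 31) / 15) × 5 = 18.6667

18.667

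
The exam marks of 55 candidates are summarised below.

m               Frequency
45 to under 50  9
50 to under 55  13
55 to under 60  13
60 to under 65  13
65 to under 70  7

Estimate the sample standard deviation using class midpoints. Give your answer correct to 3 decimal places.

Midpoints: 47.5, 52.5, 57.5, 62.5, 67.5
n = 55, Σfm = 3142.5, mean = 57.1364
Σfm² = 181793.75
Σf(m − x̄)² = Σfm² − (Σfm)²/n = 181793.75 − 3142.5²/55 = 2242.7273
Sample variance = 2242.7273 / 54 = 41.5320
Standard deviation = √41.5320 = 6.4445

6.445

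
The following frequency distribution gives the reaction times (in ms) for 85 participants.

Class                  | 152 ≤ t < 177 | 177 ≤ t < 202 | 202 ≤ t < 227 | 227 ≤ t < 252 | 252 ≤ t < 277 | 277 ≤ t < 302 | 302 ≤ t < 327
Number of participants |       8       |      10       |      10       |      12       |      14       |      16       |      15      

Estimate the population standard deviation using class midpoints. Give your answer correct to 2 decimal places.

Midpoints: 164.5, 189.5, 214.5, 239.5, 264.5, 289.5, 314.5
n = 85, Σfm = 21282.5, mean = 250.3824
Σfm² = 5528071.25
Σf(m − x̄)² = Σfm² − (Σfm)²/n = 5528071.25 − 21282.5²/85 = 199308.8235
Population variance = 199308.8235 / 85 = 2344.8097
Standard deviation = √2344.8097 = 48.4232

48.42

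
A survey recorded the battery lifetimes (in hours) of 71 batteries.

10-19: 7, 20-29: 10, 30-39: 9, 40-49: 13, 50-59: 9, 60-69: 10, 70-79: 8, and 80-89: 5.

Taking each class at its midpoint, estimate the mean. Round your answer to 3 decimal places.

Midpoints: 14.5, 24.5, 34.5, 44.5, 54.5, 64.5, 74.5, 84.5
Σfm = 7×14.5 + 10×24.5 + 9×34.5 + 13×44.5 + 9×54.5 + 10×64.5 + 8×74.5 + 5×84.5 = 3389.5
n = Σf = 71
Mean = 3389.5 / 71 = 47.7394

47.739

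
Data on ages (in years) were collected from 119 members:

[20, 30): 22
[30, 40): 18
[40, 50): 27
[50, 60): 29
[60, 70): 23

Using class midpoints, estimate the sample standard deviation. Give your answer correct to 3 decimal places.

13.826

Midpoints: 25, 35, 45, 55, 65
n = 119, Σfm = 5485, mean = 46.0924
Σfm² = 275375
Σf(m − x̄)² = Σfm² − (Σfm)²/n = 275375 − 5485²/119 = 22557.9832
Sample variance = 22557.9832 / 118 = 191.1693
Standard deviation = √191.1693 = 13.8264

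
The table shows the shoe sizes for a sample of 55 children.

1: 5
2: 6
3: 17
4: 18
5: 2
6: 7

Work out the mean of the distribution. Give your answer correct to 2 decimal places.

3.49

Values: 1, 2, 3, 4, 5, 6
Σfx = 5×1 + 6×2 + 17×3 + 18×4 + 2×5 + 7×6 = 192
n = Σf = 55
Mean = 192 / 55 = 3.4909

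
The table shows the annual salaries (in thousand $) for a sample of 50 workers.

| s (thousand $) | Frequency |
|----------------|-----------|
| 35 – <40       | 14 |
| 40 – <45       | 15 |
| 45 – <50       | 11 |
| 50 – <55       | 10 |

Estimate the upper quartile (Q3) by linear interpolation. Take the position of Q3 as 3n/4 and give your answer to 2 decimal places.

48.86

Cumulative frequencies: 14, 29, 40, 50
n = 50; position = 3n/4 = 37.5.
This falls in the class 45 – <50: L = 45, F = 29, f = 11, h = 5.
Upper quartile ≈ 45 + ((37.5 − 29) / 11) × 5 = 48.8636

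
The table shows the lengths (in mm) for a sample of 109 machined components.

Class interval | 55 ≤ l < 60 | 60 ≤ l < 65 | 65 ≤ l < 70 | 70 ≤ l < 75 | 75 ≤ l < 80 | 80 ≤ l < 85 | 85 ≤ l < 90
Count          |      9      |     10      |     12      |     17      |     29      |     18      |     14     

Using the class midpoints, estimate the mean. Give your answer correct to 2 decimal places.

Midpoints: 57.5, 62.5, 67.5, 72.5, 77.5, 82.5, 87.5
Σfm = 9×57.5 + 10×62.5 + 12×67.5 + 17×72.5 + 29×77.5 + 18×82.5 + 14×87.5 = 8142.5
n = Σf = 109
Mean = 8142.5 / 109 = 74.7018

74.70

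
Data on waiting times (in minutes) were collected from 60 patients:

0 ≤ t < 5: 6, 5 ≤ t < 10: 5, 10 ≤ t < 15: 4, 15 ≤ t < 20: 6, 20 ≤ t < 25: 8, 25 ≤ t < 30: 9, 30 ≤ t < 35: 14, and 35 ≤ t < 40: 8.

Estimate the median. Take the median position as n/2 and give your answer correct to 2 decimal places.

Cumulative frequencies: 6, 11, 15, 21, 29, 38, 52, 60
n = 60; position = n/2 = 30.
This falls in the class 25 ≤ t < 30: L = 25, F = 29, f = 9, h = 5.
Median ≈ 25 + ((30 − 29) / 9) × 5 = 25.5556

25.56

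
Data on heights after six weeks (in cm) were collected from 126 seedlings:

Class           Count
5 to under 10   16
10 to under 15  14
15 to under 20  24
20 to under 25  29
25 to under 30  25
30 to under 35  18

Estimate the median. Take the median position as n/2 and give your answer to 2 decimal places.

21.55

Cumulative frequencies: 16, 30, 54, 83, 108, 126
n = 126; position = n/2 = 63.
This falls in the class 20 to under 25: L = 20, F = 54, f = 29, h = 5.
Median ≈ 20 + ((63 − 54) / 29) × 5 = 21.5517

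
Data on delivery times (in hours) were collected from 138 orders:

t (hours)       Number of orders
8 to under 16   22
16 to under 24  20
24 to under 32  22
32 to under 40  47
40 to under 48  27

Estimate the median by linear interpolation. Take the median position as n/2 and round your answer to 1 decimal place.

32.9

Cumulative frequencies: 22, 42, 64, 111, 138
n = 138; position = n/2 = 69.
This falls in the class 32 to under 40: L = 32, F = 64, f = 47, h = 8.
Median ≈ 32 + ((69 − 64) / 47) × 8 = 32.8511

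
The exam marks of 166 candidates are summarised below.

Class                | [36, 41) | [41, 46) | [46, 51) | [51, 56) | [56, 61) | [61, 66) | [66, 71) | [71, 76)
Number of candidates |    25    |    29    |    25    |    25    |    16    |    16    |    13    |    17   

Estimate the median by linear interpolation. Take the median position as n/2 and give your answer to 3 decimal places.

51.800

Cumulative frequencies: 25, 54, 79, 104, 120, 136, 149, 166
n = 166; position = n/2 = 83.
This falls in the class [51, 56): L = 51, F = 79, f = 25, h = 5.
Median ≈ 51 + ((83 − 79) / 25) × 5 = 51.8000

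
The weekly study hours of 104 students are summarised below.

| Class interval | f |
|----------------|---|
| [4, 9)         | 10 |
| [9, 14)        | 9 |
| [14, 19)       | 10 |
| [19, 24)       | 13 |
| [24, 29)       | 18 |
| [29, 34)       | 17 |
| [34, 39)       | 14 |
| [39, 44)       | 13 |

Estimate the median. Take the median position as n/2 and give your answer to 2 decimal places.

Cumulative frequencies: 10, 19, 29, 42, 60, 77, 91, 104
n = 104; position = n/2 = 52.
This falls in the class [24, 29): L = 24, F = 42, f = 18, h = 5.
Median ≈ 24 + ((52 − 42) / 18) × 5 = 26.7778

26.78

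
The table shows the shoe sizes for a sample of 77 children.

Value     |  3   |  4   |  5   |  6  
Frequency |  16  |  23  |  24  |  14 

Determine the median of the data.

Cumulative frequencies: 16, 39, 63, 77
n = 77, so the median is the value in position (n+1)/2 = 39.
Position 39 falls at value 4.

4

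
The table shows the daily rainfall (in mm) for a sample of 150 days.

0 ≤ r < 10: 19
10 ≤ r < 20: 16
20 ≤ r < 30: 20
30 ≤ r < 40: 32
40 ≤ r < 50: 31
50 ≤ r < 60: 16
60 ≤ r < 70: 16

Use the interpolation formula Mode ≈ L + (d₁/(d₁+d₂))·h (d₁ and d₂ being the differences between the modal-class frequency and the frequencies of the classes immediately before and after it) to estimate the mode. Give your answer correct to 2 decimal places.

39.23

Modal class: 30 ≤ r < 40 (highest frequency 32).
d₁ = 32 − 20 = 12, d₂ = 32 − 31 = 1
Mode ≈ 30 + (12/(12+1)) × 10 = 30 + 9.2308 = 39.2308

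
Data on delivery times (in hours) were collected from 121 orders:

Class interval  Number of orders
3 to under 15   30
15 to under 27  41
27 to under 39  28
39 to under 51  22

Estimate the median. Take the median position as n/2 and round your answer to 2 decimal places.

23.93

Cumulative frequencies: 30, 71, 99, 121
n = 121; position = n/2 = 60.5.
This falls in the class 15 to under 27: L = 15, F = 30, f = 41, h = 12.
Median ≈ 15 + ((60.5 − 30) / 41) × 12 = 23.9268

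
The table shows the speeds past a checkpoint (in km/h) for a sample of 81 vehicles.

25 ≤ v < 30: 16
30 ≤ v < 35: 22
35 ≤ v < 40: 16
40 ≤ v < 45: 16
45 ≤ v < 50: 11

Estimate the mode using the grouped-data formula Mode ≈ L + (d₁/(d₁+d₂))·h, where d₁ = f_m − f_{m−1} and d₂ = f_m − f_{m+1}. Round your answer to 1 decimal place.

32.5

Modal class: 30 ≤ v < 35 (highest frequency 22).
d₁ = 22 − 16 = 6, d₂ = 22 − 16 = 6
Mode ≈ 30 + (6/(6+6)) × 5 = 30 + 2.5000 = 32.5000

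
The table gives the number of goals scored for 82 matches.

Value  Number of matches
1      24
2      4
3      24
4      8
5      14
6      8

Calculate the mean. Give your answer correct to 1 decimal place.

Values: 1, 2, 3, 4, 5, 6
Σfx = 24×1 + 4×2 + 24×3 + 8×4 + 14×5 + 8×6 = 254
n = Σf = 82
Mean = 254 / 82 = 3.0976

3.1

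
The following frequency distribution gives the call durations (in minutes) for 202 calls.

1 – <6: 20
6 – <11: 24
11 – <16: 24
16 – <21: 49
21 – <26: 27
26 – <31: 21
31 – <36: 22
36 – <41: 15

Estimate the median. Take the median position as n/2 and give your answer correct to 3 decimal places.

Cumulative frequencies: 20, 44, 68, 117, 144, 165, 187, 202
n = 202; position = n/2 = 101.
This falls in the class 16 – <21: L = 16, F = 68, f = 49, h = 5.
Median ≈ 16 + ((101 − 68) / 49) × 5 = 19.3673

19.367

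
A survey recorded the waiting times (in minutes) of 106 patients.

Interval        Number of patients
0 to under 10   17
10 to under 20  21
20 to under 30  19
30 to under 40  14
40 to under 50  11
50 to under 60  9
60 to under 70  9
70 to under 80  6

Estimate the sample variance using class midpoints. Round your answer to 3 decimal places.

447.942

Midpoints: 5, 15, 25, 35, 45, 55, 65, 75
n = 106, Σfm = 3390, mean = 31.9811
Σfm² = 155450
Σf(m − x̄)² = Σfm² − (Σfm)²/n = 155450 − 3390²/106 = 47033.9623
Sample variance = 47033.9623 / 105 = 447.9425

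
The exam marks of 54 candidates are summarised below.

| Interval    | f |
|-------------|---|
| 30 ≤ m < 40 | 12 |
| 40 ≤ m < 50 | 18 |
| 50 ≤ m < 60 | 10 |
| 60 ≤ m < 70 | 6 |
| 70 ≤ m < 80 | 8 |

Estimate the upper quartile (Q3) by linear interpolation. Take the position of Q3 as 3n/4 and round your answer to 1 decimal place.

Cumulative frequencies: 12, 30, 40, 46, 54
n = 54; position = 3n/4 = 40.5.
This falls in the class 60 ≤ m < 70: L = 60, F = 40, f = 6, h = 10.
Upper quartile ≈ 60 + ((40.5 − 40) / 6) × 10 = 60.8333

60.8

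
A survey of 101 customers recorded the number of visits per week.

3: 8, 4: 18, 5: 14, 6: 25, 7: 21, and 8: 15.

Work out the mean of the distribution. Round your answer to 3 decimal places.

Values: 3, 4, 5, 6, 7, 8
Σfx = 8×3 + 18×4 + 14×5 + 25×6 + 21×7 + 15×8 = 583
n = Σf = 101
Mean = 583 / 101 = 5.7723

5.772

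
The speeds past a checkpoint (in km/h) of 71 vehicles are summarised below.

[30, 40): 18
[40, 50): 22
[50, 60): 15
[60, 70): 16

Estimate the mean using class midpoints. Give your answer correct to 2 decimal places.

49.08

Midpoints: 35, 45, 55, 65
Σfm = 18×35 + 22×45 + 15×55 + 16×65 = 3485
n = Σf = 71
Mean = 3485 / 71 = 49.0845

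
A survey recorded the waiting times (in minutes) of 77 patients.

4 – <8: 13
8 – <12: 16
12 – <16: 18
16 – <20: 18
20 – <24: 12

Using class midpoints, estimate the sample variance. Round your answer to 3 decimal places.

Midpoints: 6, 10, 14, 18, 22
n = 77, Σfm = 1078, mean = 14.0000
Σfm² = 17236
Σf(m − x̄)² = Σfm² − (Σfm)²/n = 17236 − 1078²/77 = 2144.0000
Sample variance = 2144.0000 / 76 = 28.2105

28.211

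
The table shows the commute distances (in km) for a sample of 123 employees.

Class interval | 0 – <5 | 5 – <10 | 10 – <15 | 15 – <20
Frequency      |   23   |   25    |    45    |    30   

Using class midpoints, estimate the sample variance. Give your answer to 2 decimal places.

27.32

Midpoints: 2.5, 7.5, 12.5, 17.5
n = 123, Σfm = 1332.5, mean = 10.8333
Σfm² = 17768.75
Σf(m − x̄)² = Σfm² − (Σfm)²/n = 17768.75 − 1332.5²/123 = 3333.3333
Sample variance = 3333.3333 / 122 = 27.3224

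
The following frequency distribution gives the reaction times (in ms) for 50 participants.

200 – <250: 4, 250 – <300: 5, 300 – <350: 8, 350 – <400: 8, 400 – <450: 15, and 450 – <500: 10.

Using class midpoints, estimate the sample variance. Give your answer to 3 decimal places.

Midpoints: 225, 275, 325, 375, 425, 475
n = 50, Σfm = 19000, mean = 380.0000
Σfm² = 7516250
Σf(m − x̄)² = Σfm² − (Σfm)²/n = 7516250 − 19000²/50 = 296250.0000
Sample variance = 296250.0000 / 49 = 6045.9184

6045.918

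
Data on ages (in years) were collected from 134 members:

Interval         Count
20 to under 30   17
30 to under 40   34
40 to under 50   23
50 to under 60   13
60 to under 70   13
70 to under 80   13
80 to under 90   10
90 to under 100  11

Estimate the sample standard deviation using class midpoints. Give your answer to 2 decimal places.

21.88

Midpoints: 25, 35, 45, 55, 65, 75, 85, 95
n = 134, Σfm = 7080, mean = 52.8358
Σfm² = 437750
Σf(m − x̄)² = Σfm² − (Σfm)²/n = 437750 − 7080²/134 = 63672.3881
Sample variance = 63672.3881 / 133 = 478.7398
Standard deviation = √478.7398 = 21.8801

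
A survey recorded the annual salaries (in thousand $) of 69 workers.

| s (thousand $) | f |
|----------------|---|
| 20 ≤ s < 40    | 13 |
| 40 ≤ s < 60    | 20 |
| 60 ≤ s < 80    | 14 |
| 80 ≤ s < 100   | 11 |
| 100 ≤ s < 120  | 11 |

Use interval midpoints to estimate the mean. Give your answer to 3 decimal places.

66.232

Midpoints: 30, 50, 70, 90, 110
Σfm = 13×30 + 20×50 + 14×70 + 11×90 + 11×110 = 4570
n = Σf = 69
Mean = 4570 / 69 = 66.2319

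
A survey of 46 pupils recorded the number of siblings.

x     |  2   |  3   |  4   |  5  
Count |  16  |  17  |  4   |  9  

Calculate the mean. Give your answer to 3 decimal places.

Values: 2, 3, 4, 5
Σfx = 16×2 + 17×3 + 4×4 + 9×5 = 144
n = Σf = 46
Mean = 144 / 46 = 3.1304

3.130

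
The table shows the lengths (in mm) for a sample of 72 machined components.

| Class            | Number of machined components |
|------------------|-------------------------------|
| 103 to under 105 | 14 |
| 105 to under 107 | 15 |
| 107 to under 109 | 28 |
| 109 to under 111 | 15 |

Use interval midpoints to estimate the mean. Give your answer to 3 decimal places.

107.222

Midpoints: 104, 106, 108, 110
Σfm = 14×104 + 15×106 + 28×108 + 15×110 = 7720
n = Σf = 72
Mean = 7720 / 72 = 107.2222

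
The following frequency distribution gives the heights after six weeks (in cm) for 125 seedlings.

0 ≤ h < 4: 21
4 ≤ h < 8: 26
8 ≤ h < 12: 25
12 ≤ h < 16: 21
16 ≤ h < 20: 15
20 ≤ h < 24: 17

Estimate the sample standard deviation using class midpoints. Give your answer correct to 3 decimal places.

6.572

Midpoints: 2, 6, 10, 14, 18, 22
n = 125, Σfm = 1386, mean = 11.0880
Σfm² = 20724
Σf(m − x̄)² = Σfm² − (Σfm)²/n = 20724 − 1386²/125 = 5356.0320
Sample variance = 5356.0320 / 124 = 43.1938
Standard deviation = √43.1938 = 6.5722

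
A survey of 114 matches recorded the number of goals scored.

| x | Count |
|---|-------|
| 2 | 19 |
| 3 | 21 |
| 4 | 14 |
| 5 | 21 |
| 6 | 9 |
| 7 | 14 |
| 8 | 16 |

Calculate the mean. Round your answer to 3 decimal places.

Values: 2, 3, 4, 5, 6, 7, 8
Σfx = 19×2 + 21×3 + 14×4 + 21×5 + 9×6 + 14×7 + 16×8 = 542
n = Σf = 114
Mean = 542 / 114 = 4.7544

4.754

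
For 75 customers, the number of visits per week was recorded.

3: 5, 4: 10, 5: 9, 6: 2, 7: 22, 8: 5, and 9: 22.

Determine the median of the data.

7

Cumulative frequencies: 5, 15, 24, 26, 48, 53, 75
n = 75, so the median is the value in position (n+1)/2 = 38.
Position 38 falls at value 7.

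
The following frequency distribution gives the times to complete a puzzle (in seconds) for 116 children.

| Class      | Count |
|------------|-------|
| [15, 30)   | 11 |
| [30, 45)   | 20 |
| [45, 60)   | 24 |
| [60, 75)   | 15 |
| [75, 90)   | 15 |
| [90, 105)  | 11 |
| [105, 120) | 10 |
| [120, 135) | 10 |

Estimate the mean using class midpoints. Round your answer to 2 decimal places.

Midpoints: 22.5, 37.5, 52.5, 67.5, 82.5, 97.5, 112.5, 127.5
Σfm = 11×22.5 + 20×37.5 + 24×52.5 + 15×67.5 + 15×82.5 + 11×97.5 + 10×112.5 + 10×127.5 = 7980
n = Σf = 116
Mean = 7980 / 116 = 68.7931

68.79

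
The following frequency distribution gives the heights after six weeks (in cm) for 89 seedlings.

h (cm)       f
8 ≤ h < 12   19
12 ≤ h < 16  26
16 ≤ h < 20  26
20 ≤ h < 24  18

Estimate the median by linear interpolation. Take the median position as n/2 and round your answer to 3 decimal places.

Cumulative frequencies: 19, 45, 71, 89
n = 89; position = n/2 = 44.5.
This falls in the class 12 ≤ h < 16: L = 12, F = 19, f = 26, h = 4.
Median ≈ 12 + ((44.5 − 19) / 26) × 4 = 15.9231

15.923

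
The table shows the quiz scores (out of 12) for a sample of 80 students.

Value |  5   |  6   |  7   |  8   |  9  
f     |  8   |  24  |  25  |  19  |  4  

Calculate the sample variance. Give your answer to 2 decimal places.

Values: 5, 6, 7, 8, 9
n = 80, Σfx = 547, mean = 6.8375
Σfx² = 3829
Σf(x − x̄)² = Σfx² − (Σfx)²/n = 3829 − 547²/80 = 88.8875
Sample variance = 88.8875 / 79 = 1.1252

1.13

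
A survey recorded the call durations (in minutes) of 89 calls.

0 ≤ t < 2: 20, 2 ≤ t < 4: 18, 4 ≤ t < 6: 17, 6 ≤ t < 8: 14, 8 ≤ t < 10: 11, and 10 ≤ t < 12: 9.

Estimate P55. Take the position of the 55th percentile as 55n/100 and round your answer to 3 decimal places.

5.288

Cumulative frequencies: 20, 38, 55, 69, 80, 89
n = 89; position = 55n/100 = 48.95.
This falls in the class 4 ≤ t < 6: L = 4, F = 38, f = 17, h = 2.
55th percentile ≈ 4 + ((48.95 − 38) / 17) × 2 = 5.2882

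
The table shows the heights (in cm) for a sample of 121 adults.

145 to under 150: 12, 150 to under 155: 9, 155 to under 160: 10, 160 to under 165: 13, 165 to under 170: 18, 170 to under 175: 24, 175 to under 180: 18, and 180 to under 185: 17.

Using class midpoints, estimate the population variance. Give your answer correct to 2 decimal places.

Midpoints: 147.5, 152.5, 157.5, 162.5, 167.5, 172.5, 177.5, 182.5
n = 121, Σfm = 20282.5, mean = 167.6240
Σfm² = 3414206.25
Σf(m − x̄)² = Σfm² − (Σfm)²/n = 3414206.25 − 20282.5²/121 = 14373.1405
Population variance = 14373.1405 / 121 = 118.7863

118.79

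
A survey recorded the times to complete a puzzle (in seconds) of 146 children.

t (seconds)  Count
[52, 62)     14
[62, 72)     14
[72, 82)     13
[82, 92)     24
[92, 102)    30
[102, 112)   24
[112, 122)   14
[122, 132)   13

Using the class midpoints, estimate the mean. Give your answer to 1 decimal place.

Midpoints: 57, 67, 77, 87, 97, 107, 117, 127
Σfm = 14×57 + 14×67 + 13×77 + 24×87 + 30×97 + 24×107 + 14×117 + 13×127 = 13592
n = Σf = 146
Mean = 13592 / 146 = 93.0959

93.1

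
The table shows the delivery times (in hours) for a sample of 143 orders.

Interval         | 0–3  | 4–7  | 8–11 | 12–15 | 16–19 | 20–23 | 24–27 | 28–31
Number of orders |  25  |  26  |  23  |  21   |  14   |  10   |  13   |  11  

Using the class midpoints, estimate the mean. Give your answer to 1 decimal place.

12.6

Midpoints: 1.5, 5.5, 9.5, 13.5, 17.5, 21.5, 25.5, 29.5
Σfm = 25×1.5 + 26×5.5 + 23×9.5 + 21×13.5 + 14×17.5 + 10×21.5 + 13×25.5 + 11×29.5 = 1798.5
n = Σf = 143
Mean = 1798.5 / 143 = 12.5769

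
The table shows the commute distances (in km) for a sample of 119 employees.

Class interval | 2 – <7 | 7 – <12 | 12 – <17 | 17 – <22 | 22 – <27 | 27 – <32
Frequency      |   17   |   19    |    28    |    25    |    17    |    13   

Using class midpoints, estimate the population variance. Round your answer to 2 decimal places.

Midpoints: 4.5, 9.5, 14.5, 19.5, 24.5, 29.5
n = 119, Σfm = 1950.5, mean = 16.3908
Σfm² = 38969.75
Σf(m − x̄)² = Σfm² − (Σfm)²/n = 38969.75 − 1950.5²/119 = 6999.5798
Population variance = 6999.5798 / 119 = 58.8200

58.82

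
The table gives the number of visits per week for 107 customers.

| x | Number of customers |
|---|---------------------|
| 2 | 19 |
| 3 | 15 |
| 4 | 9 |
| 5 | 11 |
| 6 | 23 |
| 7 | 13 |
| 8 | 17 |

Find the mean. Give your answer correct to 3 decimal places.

5.037

Values: 2, 3, 4, 5, 6, 7, 8
Σfx = 19×2 + 15×3 + 9×4 + 11×5 + 23×6 + 13×7 + 17×8 = 539
n = Σf = 107
Mean = 539 / 107 = 5.0374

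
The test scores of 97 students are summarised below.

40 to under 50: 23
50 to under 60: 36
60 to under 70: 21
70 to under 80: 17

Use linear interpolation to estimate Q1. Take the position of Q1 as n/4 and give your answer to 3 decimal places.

50.347

Cumulative frequencies: 23, 59, 80, 97
n = 97; position = n/4 = 24.25.
This falls in the class 50 to under 60: L = 50, F = 23, f = 36, h = 10.
Lower quartile ≈ 50 + ((24.25 − 23) / 36) × 10 = 50.3472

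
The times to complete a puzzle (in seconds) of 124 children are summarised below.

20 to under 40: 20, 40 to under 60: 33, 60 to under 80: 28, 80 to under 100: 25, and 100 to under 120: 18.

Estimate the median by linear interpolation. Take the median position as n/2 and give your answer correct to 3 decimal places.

Cumulative frequencies: 20, 53, 81, 106, 124
n = 124; position = n/2 = 62.
This falls in the class 60 to under 80: L = 60, F = 53, f = 28, h = 20.
Median ≈ 60 + ((62 − 53) / 28) × 20 = 66.4286

66.429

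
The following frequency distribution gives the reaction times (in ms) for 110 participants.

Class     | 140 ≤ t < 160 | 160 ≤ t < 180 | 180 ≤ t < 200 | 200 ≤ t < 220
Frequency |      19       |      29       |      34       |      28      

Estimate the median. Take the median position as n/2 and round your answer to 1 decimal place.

184.1

Cumulative frequencies: 19, 48, 82, 110
n = 110; position = n/2 = 55.
This falls in the class 180 ≤ t < 200: L = 180, F = 48, f = 34, h = 20.
Median ≈ 180 + ((55 − 48) / 34) × 20 = 184.1176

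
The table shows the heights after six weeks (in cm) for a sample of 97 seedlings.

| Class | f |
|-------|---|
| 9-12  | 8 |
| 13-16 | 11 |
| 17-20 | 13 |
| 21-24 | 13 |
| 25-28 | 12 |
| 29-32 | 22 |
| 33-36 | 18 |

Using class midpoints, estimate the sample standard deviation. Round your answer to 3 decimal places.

7.791

Midpoints: 10.5, 14.5, 18.5, 22.5, 26.5, 30.5, 34.5
n = 97, Σfm = 2386.5, mean = 24.6031
Σfm² = 64542.25
Σf(m − x̄)² = Σfm² − (Σfm)²/n = 64542.25 − 2386.5²/97 = 5826.9691
Sample variance = 5826.9691 / 96 = 60.6976
Standard deviation = √60.6976 = 7.7909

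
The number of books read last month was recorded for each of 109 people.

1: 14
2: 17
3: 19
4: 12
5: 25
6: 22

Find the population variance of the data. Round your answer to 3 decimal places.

2.934

Values: 1, 2, 3, 4, 5, 6
n = 109, Σfx = 410, mean = 3.7615
Σfx² = 1862
Σf(x − x̄)² = Σfx² − (Σfx)²/n = 1862 − 410²/109 = 319.7982
Population variance = 319.7982 / 109 = 2.9339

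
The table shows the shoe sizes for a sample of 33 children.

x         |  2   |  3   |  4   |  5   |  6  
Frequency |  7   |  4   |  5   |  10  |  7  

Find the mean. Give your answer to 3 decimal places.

Values: 2, 3, 4, 5, 6
Σfx = 7×2 + 4×3 + 5×4 + 10×5 + 7×6 = 138
n = Σf = 33
Mean = 138 / 33 = 4.1818

4.182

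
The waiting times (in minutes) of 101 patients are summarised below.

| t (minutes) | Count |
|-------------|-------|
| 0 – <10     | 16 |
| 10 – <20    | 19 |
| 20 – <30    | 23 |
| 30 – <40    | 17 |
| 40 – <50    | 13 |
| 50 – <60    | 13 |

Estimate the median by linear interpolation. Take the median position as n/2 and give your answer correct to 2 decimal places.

Cumulative frequencies: 16, 35, 58, 75, 88, 101
n = 101; position = n/2 = 50.5.
This falls in the class 20 – <30: L = 20, F = 35, f = 23, h = 10.
Median ≈ 20 + ((50.5 − 35) / 23) × 10 = 26.7391

26.74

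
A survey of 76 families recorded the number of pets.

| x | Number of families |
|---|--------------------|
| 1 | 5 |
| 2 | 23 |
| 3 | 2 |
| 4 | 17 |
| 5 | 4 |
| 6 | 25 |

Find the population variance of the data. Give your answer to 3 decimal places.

Values: 1, 2, 3, 4, 5, 6
n = 76, Σfx = 295, mean = 3.8816
Σfx² = 1387
Σf(x − x̄)² = Σfx² − (Σfx)²/n = 1387 − 295²/76 = 241.9342
Population variance = 241.9342 / 76 = 3.1833

3.183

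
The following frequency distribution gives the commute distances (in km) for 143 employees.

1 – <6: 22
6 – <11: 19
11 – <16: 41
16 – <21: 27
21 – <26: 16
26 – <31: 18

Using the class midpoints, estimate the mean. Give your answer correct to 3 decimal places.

Midpoints: 3.5, 8.5, 13.5, 18.5, 23.5, 28.5
Σfm = 22×3.5 + 19×8.5 + 41×13.5 + 27×18.5 + 16×23.5 + 18×28.5 = 2180.5
n = Σf = 143
Mean = 2180.5 / 143 = 15.2483

15.248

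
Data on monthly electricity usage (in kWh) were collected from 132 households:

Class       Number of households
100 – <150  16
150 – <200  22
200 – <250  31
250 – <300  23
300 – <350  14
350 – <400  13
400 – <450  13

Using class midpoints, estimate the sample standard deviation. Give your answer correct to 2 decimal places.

Midpoints: 125, 175, 225, 275, 325, 375, 425
n = 132, Σfm = 34100, mean = 258.3333
Σfm² = 9887500
Σf(m − x̄)² = Σfm² − (Σfm)²/n = 9887500 − 34100²/132 = 1078333.3333
Sample variance = 1078333.3333 / 131 = 8231.5522
Standard deviation = √8231.5522 = 90.7279

90.73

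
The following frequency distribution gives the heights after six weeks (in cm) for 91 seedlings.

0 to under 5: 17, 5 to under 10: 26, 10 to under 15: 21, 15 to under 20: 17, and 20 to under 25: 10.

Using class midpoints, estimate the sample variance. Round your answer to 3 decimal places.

Midpoints: 2.5, 7.5, 12.5, 17.5, 22.5
n = 91, Σfm = 1022.5, mean = 11.2363
Σfm² = 15118.75
Σf(m − x̄)² = Σfm² − (Σfm)²/n = 15118.75 − 1022.5²/91 = 3629.6703
Sample variance = 3629.6703 / 90 = 40.3297

40.330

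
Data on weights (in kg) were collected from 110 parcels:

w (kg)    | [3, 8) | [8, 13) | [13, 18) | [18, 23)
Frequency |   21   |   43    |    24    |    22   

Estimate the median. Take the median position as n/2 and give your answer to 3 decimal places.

11.953

Cumulative frequencies: 21, 64, 88, 110
n = 110; position = n/2 = 55.
This falls in the class [8, 13): L = 8, F = 21, f = 43, h = 5.
Median ≈ 8 + ((55 − 21) / 43) × 5 = 11.9535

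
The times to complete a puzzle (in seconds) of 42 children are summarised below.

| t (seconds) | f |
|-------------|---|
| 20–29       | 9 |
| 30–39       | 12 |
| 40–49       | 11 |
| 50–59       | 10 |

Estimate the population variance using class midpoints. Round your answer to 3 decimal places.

115.420

Midpoints: 24.5, 34.5, 44.5, 54.5
n = 42, Σfm = 1669, mean = 39.7381
Σfm² = 71170.5
Σf(m − x̄)² = Σfm² − (Σfm)²/n = 71170.5 − 1669²/42 = 4847.6190
Population variance = 4847.6190 / 42 = 115.4195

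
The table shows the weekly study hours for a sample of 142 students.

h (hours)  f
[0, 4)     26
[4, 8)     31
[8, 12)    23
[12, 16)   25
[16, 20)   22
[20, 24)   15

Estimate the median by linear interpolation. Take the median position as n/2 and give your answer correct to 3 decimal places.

10.435

Cumulative frequencies: 26, 57, 80, 105, 127, 142
n = 142; position = n/2 = 71.
This falls in the class [8, 12): L = 8, F = 57, f = 23, h = 4.
Median ≈ 8 + ((71 − 57) / 23) × 4 = 10.4348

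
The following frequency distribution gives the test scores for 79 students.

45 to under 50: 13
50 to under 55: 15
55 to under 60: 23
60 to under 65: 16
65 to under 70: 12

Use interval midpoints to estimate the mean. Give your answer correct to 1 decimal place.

57.4

Midpoints: 47.5, 52.5, 57.5, 62.5, 67.5
Σfm = 13×47.5 + 15×52.5 + 23×57.5 + 16×62.5 + 12×67.5 = 4537.5
n = Σf = 79
Mean = 4537.5 / 79 = 57.4367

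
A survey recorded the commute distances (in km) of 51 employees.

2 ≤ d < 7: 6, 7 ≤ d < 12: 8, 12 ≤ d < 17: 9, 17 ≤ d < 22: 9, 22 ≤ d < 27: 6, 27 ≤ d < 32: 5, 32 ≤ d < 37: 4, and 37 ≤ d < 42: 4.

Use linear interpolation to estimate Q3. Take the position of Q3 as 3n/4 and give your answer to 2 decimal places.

Cumulative frequencies: 6, 14, 23, 32, 38, 43, 47, 51
n = 51; position = 3n/4 = 38.25.
This falls in the class 27 ≤ d < 32: L = 27, F = 38, f = 5, h = 5.
Upper quartile ≈ 27 + ((38.25 − 38) / 5) × 5 = 27.2500

27.25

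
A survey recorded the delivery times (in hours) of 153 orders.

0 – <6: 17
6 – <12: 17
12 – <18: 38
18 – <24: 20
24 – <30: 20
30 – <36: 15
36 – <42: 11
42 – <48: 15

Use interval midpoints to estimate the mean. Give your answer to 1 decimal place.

Midpoints: 3, 9, 15, 21, 27, 33, 39, 45
Σfm = 17×3 + 17×9 + 38×15 + 20×21 + 20×27 + 15×33 + 11×39 + 15×45 = 3333
n = Σf = 153
Mean = 3333 / 153 = 21.7843

21.8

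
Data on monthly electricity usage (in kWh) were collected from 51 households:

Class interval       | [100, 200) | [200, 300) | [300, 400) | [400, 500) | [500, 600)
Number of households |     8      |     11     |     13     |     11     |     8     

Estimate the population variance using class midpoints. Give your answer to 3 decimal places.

16862.745

Midpoints: 150, 250, 350, 450, 550
n = 51, Σfm = 17850, mean = 350.0000
Σfm² = 7107500
Σf(m − x̄)² = Σfm² − (Σfm)²/n = 7107500 − 17850²/51 = 860000.0000
Population variance = 860000.0000 / 51 = 16862.7451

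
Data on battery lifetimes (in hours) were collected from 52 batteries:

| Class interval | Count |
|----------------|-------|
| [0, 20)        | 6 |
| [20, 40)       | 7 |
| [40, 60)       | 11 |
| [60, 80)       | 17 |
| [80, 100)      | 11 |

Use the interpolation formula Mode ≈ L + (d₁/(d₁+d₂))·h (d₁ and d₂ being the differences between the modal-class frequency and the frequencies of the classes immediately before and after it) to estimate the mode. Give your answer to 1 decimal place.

70.0

Modal class: [60, 80) (highest frequency 17).
d₁ = 17 − 11 = 6, d₂ = 17 − 11 = 6
Mode ≈ 60 + (6/(6+6)) × 20 = 60 + 10.0000 = 70.0000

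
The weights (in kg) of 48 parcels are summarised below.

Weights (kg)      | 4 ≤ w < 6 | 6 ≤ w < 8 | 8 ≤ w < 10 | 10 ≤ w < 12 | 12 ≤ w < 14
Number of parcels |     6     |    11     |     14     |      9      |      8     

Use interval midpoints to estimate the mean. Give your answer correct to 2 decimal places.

9.08

Midpoints: 5, 7, 9, 11, 13
Σfm = 6×5 + 11×7 + 14×9 + 9×11 + 8×13 = 436
n = Σf = 48
Mean = 436 / 48 = 9.0833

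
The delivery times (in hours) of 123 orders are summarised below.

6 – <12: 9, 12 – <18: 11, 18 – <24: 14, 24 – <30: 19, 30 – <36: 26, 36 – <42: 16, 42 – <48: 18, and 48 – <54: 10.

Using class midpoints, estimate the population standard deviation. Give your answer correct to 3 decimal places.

Midpoints: 9, 15, 21, 27, 33, 39, 45, 51
n = 123, Σfm = 3855, mean = 31.3415
Σfm² = 138339
Σf(m − x̄)² = Σfm² − (Σfm)²/n = 138339 − 3855²/123 = 17517.6585
Population variance = 17517.6585 / 123 = 142.4200
Standard deviation = √142.4200 = 11.9340

11.934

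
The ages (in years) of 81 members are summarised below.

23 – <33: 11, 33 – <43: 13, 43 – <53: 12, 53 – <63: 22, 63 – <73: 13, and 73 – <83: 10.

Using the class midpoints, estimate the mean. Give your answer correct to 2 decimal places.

53.31

Midpoints: 28, 38, 48, 58, 68, 78
Σfm = 11×28 + 13×38 + 12×48 + 22×58 + 13×68 + 10×78 = 4318
n = Σf = 81
Mean = 4318 / 81 = 53.3086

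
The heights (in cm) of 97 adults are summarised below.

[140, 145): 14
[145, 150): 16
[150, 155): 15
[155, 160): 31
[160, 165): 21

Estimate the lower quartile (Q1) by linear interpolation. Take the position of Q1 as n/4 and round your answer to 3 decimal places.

148.203

Cumulative frequencies: 14, 30, 45, 76, 97
n = 97; position = n/4 = 24.25.
This falls in the class [145, 150): L = 145, F = 14, f = 16, h = 5.
Lower quartile ≈ 145 + ((24.25 − 14) / 16) × 5 = 148.2031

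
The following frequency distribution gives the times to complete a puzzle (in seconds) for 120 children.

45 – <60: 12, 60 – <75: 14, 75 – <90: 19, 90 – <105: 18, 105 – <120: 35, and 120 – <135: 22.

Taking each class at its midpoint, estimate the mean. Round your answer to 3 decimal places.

Midpoints: 52.5, 67.5, 82.5, 97.5, 112.5, 127.5
Σfm = 12×52.5 + 14×67.5 + 19×82.5 + 18×97.5 + 35×112.5 + 22×127.5 = 11640
n = Σf = 120
Mean = 11640 / 120 = 97.0000

97.000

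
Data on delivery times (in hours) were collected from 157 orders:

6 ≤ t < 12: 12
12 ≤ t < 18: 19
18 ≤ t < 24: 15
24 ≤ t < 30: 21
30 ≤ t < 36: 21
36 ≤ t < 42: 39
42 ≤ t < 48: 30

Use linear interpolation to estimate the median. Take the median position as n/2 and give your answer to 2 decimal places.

Cumulative frequencies: 12, 31, 46, 67, 88, 127, 157
n = 157; position = n/2 = 78.5.
This falls in the class 30 ≤ t < 36: L = 30, F = 67, f = 21, h = 6.
Median ≈ 30 + ((78.5 − 67) / 21) × 6 = 33.2857

33.29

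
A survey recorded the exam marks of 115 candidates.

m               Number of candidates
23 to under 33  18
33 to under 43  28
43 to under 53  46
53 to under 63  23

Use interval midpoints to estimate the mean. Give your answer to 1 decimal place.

44.4

Midpoints: 28, 38, 48, 58
Σfm = 18×28 + 28×38 + 46×48 + 23×58 = 5110
n = Σf = 115
Mean = 5110 / 115 = 44.4348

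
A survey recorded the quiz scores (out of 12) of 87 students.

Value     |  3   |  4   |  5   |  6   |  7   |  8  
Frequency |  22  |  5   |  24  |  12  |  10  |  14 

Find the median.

Cumulative frequencies: 22, 27, 51, 63, 73, 87
n = 87, so the median is the value in position (n+1)/2 = 44.
Position 44 falls at value 5.

5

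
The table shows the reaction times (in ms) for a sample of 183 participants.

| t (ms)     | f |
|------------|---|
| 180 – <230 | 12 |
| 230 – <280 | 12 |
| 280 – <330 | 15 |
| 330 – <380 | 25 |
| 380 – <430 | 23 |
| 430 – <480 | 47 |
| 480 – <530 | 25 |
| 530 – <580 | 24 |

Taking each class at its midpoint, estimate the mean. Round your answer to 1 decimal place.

Midpoints: 205, 255, 305, 355, 405, 455, 505, 555
Σfm = 12×205 + 12×255 + 15×305 + 25×355 + 23×405 + 47×455 + 25×505 + 24×555 = 75615
n = Σf = 183
Mean = 75615 / 183 = 413.1967

413.2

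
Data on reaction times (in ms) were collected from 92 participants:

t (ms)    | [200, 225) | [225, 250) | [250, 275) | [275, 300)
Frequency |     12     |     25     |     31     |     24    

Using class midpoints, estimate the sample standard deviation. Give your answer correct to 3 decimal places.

Midpoints: 212.5, 237.5, 262.5, 287.5
n = 92, Σfm = 23525, mean = 255.7065
Σfm² = 6071875
Σf(m − x̄)² = Σfm² − (Σfm)²/n = 6071875 − 23525²/92 = 56379.0761
Sample variance = 56379.0761 / 91 = 619.5503
Standard deviation = √619.5503 = 24.8908

24.891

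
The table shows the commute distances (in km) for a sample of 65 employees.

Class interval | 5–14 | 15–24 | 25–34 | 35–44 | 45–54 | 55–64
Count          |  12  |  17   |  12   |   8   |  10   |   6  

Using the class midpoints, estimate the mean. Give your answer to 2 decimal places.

Midpoints: 9.5, 19.5, 29.5, 39.5, 49.5, 59.5
Σfm = 12×9.5 + 17×19.5 + 12×29.5 + 8×39.5 + 10×49.5 + 6×59.5 = 1967.5
n = Σf = 65
Mean = 1967.5 / 65 = 30.2692

30.27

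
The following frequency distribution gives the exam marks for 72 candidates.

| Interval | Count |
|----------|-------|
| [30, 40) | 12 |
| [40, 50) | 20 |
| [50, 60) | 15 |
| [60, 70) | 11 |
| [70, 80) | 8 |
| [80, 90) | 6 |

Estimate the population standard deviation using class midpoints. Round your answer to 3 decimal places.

15.138

Midpoints: 35, 45, 55, 65, 75, 85
n = 72, Σfm = 3970, mean = 55.1389
Σfm² = 235400
Σf(m − x̄)² = Σfm² − (Σfm)²/n = 235400 − 3970²/72 = 16498.6111
Population variance = 16498.6111 / 72 = 229.1474
Standard deviation = √229.1474 = 15.1376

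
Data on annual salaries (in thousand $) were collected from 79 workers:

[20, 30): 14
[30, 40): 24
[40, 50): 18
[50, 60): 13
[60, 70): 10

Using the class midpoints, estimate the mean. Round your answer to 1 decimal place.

42.6

Midpoints: 25, 35, 45, 55, 65
Σfm = 14×25 + 24×35 + 18×45 + 13×55 + 10×65 = 3365
n = Σf = 79
Mean = 3365 / 79 = 42.5949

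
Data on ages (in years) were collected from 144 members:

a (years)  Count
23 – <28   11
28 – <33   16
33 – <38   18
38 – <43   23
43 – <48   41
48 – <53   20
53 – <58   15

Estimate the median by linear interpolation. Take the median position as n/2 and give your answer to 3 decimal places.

43.488

Cumulative frequencies: 11, 27, 45, 68, 109, 129, 144
n = 144; position = n/2 = 72.
This falls in the class 43 – <48: L = 43, F = 68, f = 41, h = 5.
Median ≈ 43 + ((72 − 68) / 41) × 5 = 43.4878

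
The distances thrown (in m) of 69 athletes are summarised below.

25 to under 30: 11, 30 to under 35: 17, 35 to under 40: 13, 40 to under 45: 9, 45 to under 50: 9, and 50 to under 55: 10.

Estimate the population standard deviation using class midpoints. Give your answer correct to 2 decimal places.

8.33

Midpoints: 27.5, 32.5, 37.5, 42.5, 47.5, 52.5
n = 69, Σfm = 2677.5, mean = 38.8043
Σfm² = 108681.25
Σf(m − x̄)² = Σfm² − (Σfm)²/n = 108681.25 − 2677.5²/69 = 4782.6087
Population variance = 4782.6087 / 69 = 69.3132
Standard deviation = √69.3132 = 8.3255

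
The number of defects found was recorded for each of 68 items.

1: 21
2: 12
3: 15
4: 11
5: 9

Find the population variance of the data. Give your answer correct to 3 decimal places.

Values: 1, 2, 3, 4, 5
n = 68, Σfx = 179, mean = 2.6324
Σfx² = 605
Σf(x − x̄)² = Σfx² − (Σfx)²/n = 605 − 179²/68 = 133.8088
Population variance = 133.8088 / 68 = 1.9678

1.968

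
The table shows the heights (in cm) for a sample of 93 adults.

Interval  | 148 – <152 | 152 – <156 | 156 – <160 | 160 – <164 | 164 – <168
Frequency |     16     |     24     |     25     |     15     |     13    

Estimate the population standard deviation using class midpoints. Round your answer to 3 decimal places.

Midpoints: 150, 154, 158, 162, 166
n = 93, Σfm = 14634, mean = 157.3548
Σfm² = 2305172
Σf(m − x̄)² = Σfm² − (Σfm)²/n = 2305172 − 14634²/93 = 2441.2903
Population variance = 2441.2903 / 93 = 26.2504
Standard deviation = √26.2504 = 5.1235

5.124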